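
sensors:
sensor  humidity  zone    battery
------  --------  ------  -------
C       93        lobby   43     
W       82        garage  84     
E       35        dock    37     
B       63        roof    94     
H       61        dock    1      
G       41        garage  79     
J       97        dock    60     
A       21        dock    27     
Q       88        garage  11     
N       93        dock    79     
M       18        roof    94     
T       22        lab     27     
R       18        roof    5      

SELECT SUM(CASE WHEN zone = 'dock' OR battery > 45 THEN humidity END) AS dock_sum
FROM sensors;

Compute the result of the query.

511

sensor=C: ✗
sensor=W: ✓ → 82
sensor=E: ✓ → 35
sensor=B: ✓ → 63
sensor=H: ✓ → 61
sensor=G: ✓ → 41
sensor=J: ✓ → 97
sensor=A: ✓ → 21
sensor=Q: ✗
sensor=N: ✓ → 93
sensor=M: ✓ → 18
sensor=T: ✗
sensor=R: ✗
dock_sum = 82 + 35 + 63 + 61 + 41 + 97 + 21 + 93 + 18 = 511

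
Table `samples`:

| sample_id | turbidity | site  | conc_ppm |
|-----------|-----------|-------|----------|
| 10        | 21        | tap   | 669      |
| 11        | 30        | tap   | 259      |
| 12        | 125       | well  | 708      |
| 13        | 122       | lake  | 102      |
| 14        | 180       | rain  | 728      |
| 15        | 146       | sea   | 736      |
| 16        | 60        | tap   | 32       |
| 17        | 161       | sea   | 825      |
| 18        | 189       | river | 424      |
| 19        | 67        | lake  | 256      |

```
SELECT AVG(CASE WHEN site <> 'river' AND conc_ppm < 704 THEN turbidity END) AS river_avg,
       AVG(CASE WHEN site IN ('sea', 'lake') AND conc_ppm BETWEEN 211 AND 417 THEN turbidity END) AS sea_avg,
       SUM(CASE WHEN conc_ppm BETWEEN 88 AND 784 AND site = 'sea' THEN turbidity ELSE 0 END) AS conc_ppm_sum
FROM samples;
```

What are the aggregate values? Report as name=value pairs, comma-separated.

[river_avg: site <> 'river' AND conc_ppm < 704]
sample_id=10: ✓ → 21
sample_id=11: ✓ → 30
sample_id=12: ✗
sample_id=13: ✓ → 122
sample_id=14: ✗
sample_id=15: ✗
sample_id=16: ✓ → 60
sample_id=17: ✗
sample_id=18: ✗
sample_id=19: ✓ → 67
river_avg = (21 + 30 + 122 + 60 + 67) / 5 = 60
—
[sea_avg: site IN ('sea', 'lake') AND conc_ppm BETWEEN 211 AND 417]
sample_id=10: ✗
sample_id=11: ✗
sample_id=12: ✗
sample_id=13: ✗
sample_id=14: ✗
sample_id=15: ✗
sample_id=16: ✗
sample_id=17: ✗
sample_id=18: ✗
sample_id=19: ✓ → 67
sea_avg = 67
—
[conc_ppm_sum: conc_ppm BETWEEN 88 AND 784 AND site = 'sea']
sample_id=10: ✗
sample_id=11: ✗
sample_id=12: ✗
sample_id=13: ✗
sample_id=14: ✗
sample_id=15: ✓ → 146
sample_id=16: ✗
sample_id=17: ✗
sample_id=18: ✗
sample_id=19: ✗
conc_ppm_sum = 146

river_avg=60, sea_avg=67, conc_ppm_sum=146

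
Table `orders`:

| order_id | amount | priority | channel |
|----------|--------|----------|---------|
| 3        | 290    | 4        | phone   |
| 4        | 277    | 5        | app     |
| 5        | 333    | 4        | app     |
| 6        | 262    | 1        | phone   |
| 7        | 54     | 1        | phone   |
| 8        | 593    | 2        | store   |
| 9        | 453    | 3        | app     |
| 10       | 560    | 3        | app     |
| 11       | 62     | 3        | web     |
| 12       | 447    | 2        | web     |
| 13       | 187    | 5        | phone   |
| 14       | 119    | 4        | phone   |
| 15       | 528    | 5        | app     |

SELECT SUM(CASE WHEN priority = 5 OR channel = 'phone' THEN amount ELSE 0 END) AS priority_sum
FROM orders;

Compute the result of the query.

order_id=3: ✓ → 290
order_id=4: ✓ → 277
order_id=5: ✗
order_id=6: ✓ → 262
order_id=7: ✓ → 54
order_id=8: ✗
order_id=9: ✗
order_id=10: ✗
order_id=11: ✗
order_id=12: ✗
order_id=13: ✓ → 187
order_id=14: ✓ → 119
order_id=15: ✓ → 528
priority_sum = 290 + 277 + 262 + 54 + 187 + 119 + 528 = 1717

1717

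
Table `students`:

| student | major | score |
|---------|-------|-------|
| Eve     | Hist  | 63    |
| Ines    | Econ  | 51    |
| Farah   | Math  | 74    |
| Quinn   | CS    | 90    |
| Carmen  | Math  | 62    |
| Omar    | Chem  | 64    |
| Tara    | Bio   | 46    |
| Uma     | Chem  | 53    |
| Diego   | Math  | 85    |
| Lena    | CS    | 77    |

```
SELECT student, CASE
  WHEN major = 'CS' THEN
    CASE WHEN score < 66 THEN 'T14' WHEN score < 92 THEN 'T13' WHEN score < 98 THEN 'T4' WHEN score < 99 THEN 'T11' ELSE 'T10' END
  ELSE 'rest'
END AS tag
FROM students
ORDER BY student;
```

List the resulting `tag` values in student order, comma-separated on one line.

rest, rest, rest, rest, rest, T13, rest, T13, rest, rest

student=Carmen: major='Math' → outer ELSE → rest
student=Diego: major='Math' → outer ELSE → rest
student=Eve: major='Hist' → outer ELSE → rest
student=Farah: major='Math' → outer ELSE → rest
student=Ines: major='Econ' → outer ELSE → rest
student=Lena: major='CS' → inner[score < 92] → T13
student=Omar: major='Chem' → outer ELSE → rest
student=Quinn: major='CS' → inner[score < 92] → T13
student=Tara: major='Bio' → outer ELSE → rest
student=Uma: major='Chem' → outer ELSE → rest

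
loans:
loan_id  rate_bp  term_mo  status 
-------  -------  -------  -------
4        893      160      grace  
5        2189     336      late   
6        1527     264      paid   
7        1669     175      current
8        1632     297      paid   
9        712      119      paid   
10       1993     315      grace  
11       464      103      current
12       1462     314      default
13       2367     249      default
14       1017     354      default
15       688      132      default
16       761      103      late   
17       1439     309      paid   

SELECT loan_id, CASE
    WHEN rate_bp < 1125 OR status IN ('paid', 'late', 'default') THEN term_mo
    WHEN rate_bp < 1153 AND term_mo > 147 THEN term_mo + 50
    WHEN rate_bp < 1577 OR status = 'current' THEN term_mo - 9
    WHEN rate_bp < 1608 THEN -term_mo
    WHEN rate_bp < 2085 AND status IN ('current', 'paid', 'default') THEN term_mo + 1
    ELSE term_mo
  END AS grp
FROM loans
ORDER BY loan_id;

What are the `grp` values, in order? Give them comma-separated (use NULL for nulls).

loan_id=4: rate_bp < 1125 OR status IN ('paid', 'late', 'default') → 160
loan_id=5: rate_bp < 1125 OR status IN ('paid', 'late', 'default') → 336
loan_id=6: rate_bp < 1125 OR status IN ('paid', 'late', 'default') → 264
loan_id=7: rate_bp < 1577 OR status = 'current' → 166
loan_id=8: rate_bp < 1125 OR status IN ('paid', 'late', 'default') → 297
loan_id=9: rate_bp < 1125 OR status IN ('paid', 'late', 'default') → 119
loan_id=10: ELSE → 315
loan_id=11: rate_bp < 1125 OR status IN ('paid', 'late', 'default') → 103
loan_id=12: rate_bp < 1125 OR status IN ('paid', 'late', 'default') → 314
loan_id=13: rate_bp < 1125 OR status IN ('paid', 'late', 'default') → 249
loan_id=14: rate_bp < 1125 OR status IN ('paid', 'late', 'default') → 354
loan_id=15: rate_bp < 1125 OR status IN ('paid', 'late', 'default') → 132
loan_id=16: rate_bp < 1125 OR status IN ('paid', 'late', 'default') → 103
loan_id=17: rate_bp < 1125 OR status IN ('paid', 'late', 'default') → 309

160, 336, 264, 166, 297, 119, 315, 103, 314, 249, 354, 132, 103, 309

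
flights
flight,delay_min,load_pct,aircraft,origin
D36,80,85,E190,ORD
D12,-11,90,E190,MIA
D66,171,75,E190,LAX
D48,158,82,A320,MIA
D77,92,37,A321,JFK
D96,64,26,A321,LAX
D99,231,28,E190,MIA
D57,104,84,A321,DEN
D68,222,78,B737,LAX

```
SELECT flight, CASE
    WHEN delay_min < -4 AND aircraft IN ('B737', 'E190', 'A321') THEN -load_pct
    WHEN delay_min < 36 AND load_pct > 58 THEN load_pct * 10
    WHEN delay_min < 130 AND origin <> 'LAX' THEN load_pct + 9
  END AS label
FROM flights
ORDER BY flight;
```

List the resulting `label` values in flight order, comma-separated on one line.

-90, 94, NULL, 93, NULL, NULL, 46, NULL, NULL

flight=D12: delay_min < -4 AND aircraft IN ('B737', 'E190', 'A321') → -90
flight=D36: delay_min < 130 AND origin <> 'LAX' → 94
flight=D48: (no match → NULL) → NULL
flight=D57: delay_min < 130 AND origin <> 'LAX' → 93
flight=D66: (no match → NULL) → NULL
flight=D68: (no match → NULL) → NULL
flight=D77: delay_min < 130 AND origin <> 'LAX' → 46
flight=D96: (no match → NULL) → NULL
flight=D99: (no match → NULL) → NULL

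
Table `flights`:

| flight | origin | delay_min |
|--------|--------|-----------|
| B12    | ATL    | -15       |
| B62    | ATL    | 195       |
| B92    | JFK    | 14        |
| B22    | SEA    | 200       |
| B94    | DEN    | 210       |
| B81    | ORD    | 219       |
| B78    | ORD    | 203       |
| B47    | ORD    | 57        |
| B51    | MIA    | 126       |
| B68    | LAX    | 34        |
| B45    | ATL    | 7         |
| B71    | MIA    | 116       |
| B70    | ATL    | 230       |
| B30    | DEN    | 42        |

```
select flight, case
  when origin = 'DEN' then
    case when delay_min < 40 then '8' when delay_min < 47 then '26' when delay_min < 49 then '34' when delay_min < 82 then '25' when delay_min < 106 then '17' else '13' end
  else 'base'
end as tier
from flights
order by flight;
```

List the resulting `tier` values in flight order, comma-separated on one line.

base, base, 26, base, base, base, base, base, base, base, base, base, base, 13

flight=B12: origin='ATL' → outer ELSE → base
flight=B22: origin='SEA' → outer ELSE → base
flight=B30: origin='DEN' → inner[delay_min < 47] → 26
flight=B45: origin='ATL' → outer ELSE → base
flight=B47: origin='ORD' → outer ELSE → base
flight=B51: origin='MIA' → outer ELSE → base
flight=B62: origin='ATL' → outer ELSE → base
flight=B68: origin='LAX' → outer ELSE → base
flight=B70: origin='ATL' → outer ELSE → base
flight=B71: origin='MIA' → outer ELSE → base
flight=B78: origin='ORD' → outer ELSE → base
flight=B81: origin='ORD' → outer ELSE → base
flight=B92: origin='JFK' → outer ELSE → base
flight=B94: origin='DEN' → inner[ELSE] → 13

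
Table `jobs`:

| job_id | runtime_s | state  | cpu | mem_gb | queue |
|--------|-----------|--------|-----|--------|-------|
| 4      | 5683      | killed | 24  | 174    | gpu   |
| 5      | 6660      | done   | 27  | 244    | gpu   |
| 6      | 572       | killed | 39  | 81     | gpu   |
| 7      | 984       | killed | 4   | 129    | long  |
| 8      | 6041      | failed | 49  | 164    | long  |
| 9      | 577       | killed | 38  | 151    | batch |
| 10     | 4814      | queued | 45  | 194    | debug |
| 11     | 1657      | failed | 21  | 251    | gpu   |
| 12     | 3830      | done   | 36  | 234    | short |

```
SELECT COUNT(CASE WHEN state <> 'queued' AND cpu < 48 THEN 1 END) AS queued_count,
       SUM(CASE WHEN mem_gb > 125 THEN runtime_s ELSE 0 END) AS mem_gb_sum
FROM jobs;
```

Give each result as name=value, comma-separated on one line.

[queued_count: state <> 'queued' AND cpu < 48]
job_id=4: ✓ → 1
job_id=5: ✓ → 1
job_id=6: ✓ → 1
job_id=7: ✓ → 1
job_id=8: ✗
job_id=9: ✓ → 1
job_id=10: ✗
job_id=11: ✓ → 1
job_id=12: ✓ → 1
queued_count = COUNT(1, 1, 1, 1, 1, 1, 1) = 7
—
[mem_gb_sum: mem_gb > 125]
job_id=4: ✓ → 5683
job_id=5: ✓ → 6660
job_id=6: ✗
job_id=7: ✓ → 984
job_id=8: ✓ → 6041
job_id=9: ✓ → 577
job_id=10: ✓ → 4814
job_id=11: ✓ → 1657
job_id=12: ✓ → 3830
mem_gb_sum = 5683 + 6660 + 984 + 6041 + 577 + 4814 + 1657 + 3830 = 30246

queued_count=7, mem_gb_sum=30246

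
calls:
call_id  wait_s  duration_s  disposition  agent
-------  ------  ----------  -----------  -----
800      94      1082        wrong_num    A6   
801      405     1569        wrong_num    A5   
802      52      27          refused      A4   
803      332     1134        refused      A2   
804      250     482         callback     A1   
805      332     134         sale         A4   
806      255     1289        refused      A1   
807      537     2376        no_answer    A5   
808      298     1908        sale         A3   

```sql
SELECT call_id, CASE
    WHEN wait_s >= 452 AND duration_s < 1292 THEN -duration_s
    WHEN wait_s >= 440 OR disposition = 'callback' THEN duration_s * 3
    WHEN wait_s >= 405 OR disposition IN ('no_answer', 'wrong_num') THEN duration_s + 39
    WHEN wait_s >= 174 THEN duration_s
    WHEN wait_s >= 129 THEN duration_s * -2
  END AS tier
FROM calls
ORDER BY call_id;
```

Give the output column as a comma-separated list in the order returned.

call_id=800: wait_s >= 405 OR disposition IN ('no_answer', 'wrong_num') → 1121
call_id=801: wait_s >= 405 OR disposition IN ('no_answer', 'wrong_num') → 1608
call_id=802: (no match → NULL) → NULL
call_id=803: wait_s >= 174 → 1134
call_id=804: wait_s >= 440 OR disposition = 'callback' → 1446
call_id=805: wait_s >= 174 → 134
call_id=806: wait_s >= 174 → 1289
call_id=807: wait_s >= 440 OR disposition = 'callback' → 7128
call_id=808: wait_s >= 174 → 1908

1121, 1608, NULL, 1134, 1446, 134, 1289, 7128, 1908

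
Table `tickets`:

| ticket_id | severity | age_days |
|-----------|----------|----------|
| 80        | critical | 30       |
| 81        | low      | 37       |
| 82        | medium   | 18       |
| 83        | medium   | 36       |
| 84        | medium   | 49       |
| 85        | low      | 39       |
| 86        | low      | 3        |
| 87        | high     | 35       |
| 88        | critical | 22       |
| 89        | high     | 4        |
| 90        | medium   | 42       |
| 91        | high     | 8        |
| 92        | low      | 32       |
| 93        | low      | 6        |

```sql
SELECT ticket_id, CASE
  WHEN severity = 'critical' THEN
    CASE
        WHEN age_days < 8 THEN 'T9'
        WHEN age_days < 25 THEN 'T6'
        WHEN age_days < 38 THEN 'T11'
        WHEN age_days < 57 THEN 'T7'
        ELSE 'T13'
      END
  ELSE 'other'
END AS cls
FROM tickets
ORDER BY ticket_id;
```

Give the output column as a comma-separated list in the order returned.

ticket_id=80: severity='critical' → inner[age_days < 38] → T11
ticket_id=81: severity='low' → outer ELSE → other
ticket_id=82: severity='medium' → outer ELSE → other
ticket_id=83: severity='medium' → outer ELSE → other
ticket_id=84: severity='medium' → outer ELSE → other
ticket_id=85: severity='low' → outer ELSE → other
ticket_id=86: severity='low' → outer ELSE → other
ticket_id=87: severity='high' → outer ELSE → other
ticket_id=88: severity='critical' → inner[age_days < 25] → T6
ticket_id=89: severity='high' → outer ELSE → other
ticket_id=90: severity='medium' → outer ELSE → other
ticket_id=91: severity='high' → outer ELSE → other
ticket_id=92: severity='low' → outer ELSE → other
ticket_id=93: severity='low' → outer ELSE → other

T11, other, other, other, other, other, other, other, T6, other, other, other, other, other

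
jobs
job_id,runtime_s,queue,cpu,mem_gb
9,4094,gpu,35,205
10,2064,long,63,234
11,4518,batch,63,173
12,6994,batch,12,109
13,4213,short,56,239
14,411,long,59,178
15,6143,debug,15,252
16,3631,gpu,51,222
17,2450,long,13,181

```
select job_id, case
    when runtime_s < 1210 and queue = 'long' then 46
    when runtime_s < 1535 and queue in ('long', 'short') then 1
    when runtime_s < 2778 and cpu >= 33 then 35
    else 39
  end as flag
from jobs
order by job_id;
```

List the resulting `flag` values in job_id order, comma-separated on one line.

39, 35, 39, 39, 39, 46, 39, 39, 39

job_id=9: ELSE → 39
job_id=10: runtime_s < 2778 and cpu >= 33 → 35
job_id=11: ELSE → 39
job_id=12: ELSE → 39
job_id=13: ELSE → 39
job_id=14: runtime_s < 1210 and queue = 'long' → 46
job_id=15: ELSE → 39
job_id=16: ELSE → 39
job_id=17: ELSE → 39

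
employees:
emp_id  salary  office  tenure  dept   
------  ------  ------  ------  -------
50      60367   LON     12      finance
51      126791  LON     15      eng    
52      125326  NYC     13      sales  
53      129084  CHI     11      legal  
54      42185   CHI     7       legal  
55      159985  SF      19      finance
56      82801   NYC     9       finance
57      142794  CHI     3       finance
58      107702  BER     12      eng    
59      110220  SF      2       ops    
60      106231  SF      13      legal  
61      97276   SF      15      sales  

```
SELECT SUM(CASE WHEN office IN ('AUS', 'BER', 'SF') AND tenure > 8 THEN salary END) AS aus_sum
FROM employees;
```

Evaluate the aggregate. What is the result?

emp_id=50: ✗
emp_id=51: ✗
emp_id=52: ✗
emp_id=53: ✗
emp_id=54: ✗
emp_id=55: ✓ → 159985
emp_id=56: ✗
emp_id=57: ✗
emp_id=58: ✓ → 107702
emp_id=59: ✗
emp_id=60: ✓ → 106231
emp_id=61: ✓ → 97276
aus_sum = 159985 + 107702 + 106231 + 97276 = 471194

471194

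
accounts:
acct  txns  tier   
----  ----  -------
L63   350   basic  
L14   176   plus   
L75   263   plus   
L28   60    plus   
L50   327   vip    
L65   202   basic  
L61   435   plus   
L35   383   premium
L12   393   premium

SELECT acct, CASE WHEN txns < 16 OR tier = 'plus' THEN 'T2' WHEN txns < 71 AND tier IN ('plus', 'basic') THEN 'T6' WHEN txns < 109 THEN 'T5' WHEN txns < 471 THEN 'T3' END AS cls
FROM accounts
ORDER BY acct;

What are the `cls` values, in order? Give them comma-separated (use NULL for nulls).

T3, T2, T2, T3, T3, T2, T3, T3, T2

acct=L12: txns < 471 → T3
acct=L14: txns < 16 OR tier = 'plus' → T2
acct=L28: txns < 16 OR tier = 'plus' → T2
acct=L35: txns < 471 → T3
acct=L50: txns < 471 → T3
acct=L61: txns < 16 OR tier = 'plus' → T2
acct=L63: txns < 471 → T3
acct=L65: txns < 471 → T3
acct=L75: txns < 16 OR tier = 'plus' → T2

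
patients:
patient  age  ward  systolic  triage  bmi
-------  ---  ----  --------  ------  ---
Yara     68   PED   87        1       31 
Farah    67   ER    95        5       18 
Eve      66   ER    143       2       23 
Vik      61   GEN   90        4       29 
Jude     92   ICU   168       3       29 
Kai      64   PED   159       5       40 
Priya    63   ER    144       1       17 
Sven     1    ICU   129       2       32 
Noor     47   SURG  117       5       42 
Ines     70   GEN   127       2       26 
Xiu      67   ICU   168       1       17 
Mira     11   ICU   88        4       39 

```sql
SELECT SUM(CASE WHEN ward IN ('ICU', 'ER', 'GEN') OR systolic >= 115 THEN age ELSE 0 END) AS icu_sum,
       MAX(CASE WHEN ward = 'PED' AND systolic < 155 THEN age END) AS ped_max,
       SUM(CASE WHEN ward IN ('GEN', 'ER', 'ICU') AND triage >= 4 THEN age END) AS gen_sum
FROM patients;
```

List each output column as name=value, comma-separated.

icu_sum=609, ped_max=68, gen_sum=139

[icu_sum: ward IN ('ICU', 'ER', 'GEN') OR systolic >= 115]
patient=Yara: ✗
patient=Farah: ✓ → 67
patient=Eve: ✓ → 66
patient=Vik: ✓ → 61
patient=Jude: ✓ → 92
patient=Kai: ✓ → 64
patient=Priya: ✓ → 63
patient=Sven: ✓ → 1
patient=Noor: ✓ → 47
patient=Ines: ✓ → 70
patient=Xiu: ✓ → 67
patient=Mira: ✓ → 11
icu_sum = 67 + 66 + 61 + 92 + 64 + 63 + 1 + 47 + 70 + 67 + 11 = 609
—
[ped_max: ward = 'PED' AND systolic < 155]
patient=Yara: ✓ → 68
patient=Farah: ✗
patient=Eve: ✗
patient=Vik: ✗
patient=Jude: ✗
patient=Kai: ✗
patient=Priya: ✗
patient=Sven: ✗
patient=Noor: ✗
patient=Ines: ✗
patient=Xiu: ✗
patient=Mira: ✗
ped_max = MAX(68) = 68
—
[gen_sum: ward IN ('GEN', 'ER', 'ICU') AND triage >= 4]
patient=Yara: ✗
patient=Farah: ✓ → 67
patient=Eve: ✗
patient=Vik: ✓ → 61
patient=Jude: ✗
patient=Kai: ✗
patient=Priya: ✗
patient=Sven: ✗
patient=Noor: ✗
patient=Ines: ✗
patient=Xiu: ✗
patient=Mira: ✓ → 11
gen_sum = 67 + 61 + 11 = 139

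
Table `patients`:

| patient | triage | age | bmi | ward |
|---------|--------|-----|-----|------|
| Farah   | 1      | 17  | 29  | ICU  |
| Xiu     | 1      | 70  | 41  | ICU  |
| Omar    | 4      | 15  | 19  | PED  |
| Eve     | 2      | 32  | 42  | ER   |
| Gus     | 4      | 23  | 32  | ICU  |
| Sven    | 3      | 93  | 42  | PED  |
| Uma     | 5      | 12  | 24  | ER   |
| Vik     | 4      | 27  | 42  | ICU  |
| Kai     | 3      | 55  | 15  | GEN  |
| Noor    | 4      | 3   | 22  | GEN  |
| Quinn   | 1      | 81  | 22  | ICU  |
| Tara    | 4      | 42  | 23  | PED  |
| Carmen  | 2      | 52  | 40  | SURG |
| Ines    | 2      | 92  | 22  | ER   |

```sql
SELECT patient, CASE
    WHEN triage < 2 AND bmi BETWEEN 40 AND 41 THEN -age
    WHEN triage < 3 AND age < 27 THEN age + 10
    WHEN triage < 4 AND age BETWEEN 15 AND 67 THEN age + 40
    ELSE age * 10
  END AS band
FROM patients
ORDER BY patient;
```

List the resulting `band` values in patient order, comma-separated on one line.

92, 72, 27, 230, 920, 95, 30, 150, 810, 930, 420, 120, 270, -70

patient=Carmen: triage < 4 AND age BETWEEN 15 AND 67 → 92
patient=Eve: triage < 4 AND age BETWEEN 15 AND 67 → 72
patient=Farah: triage < 3 AND age < 27 → 27
patient=Gus: ELSE → 230
patient=Ines: ELSE → 920
patient=Kai: triage < 4 AND age BETWEEN 15 AND 67 → 95
patient=Noor: ELSE → 30
patient=Omar: ELSE → 150
patient=Quinn: ELSE → 810
patient=Sven: ELSE → 930
patient=Tara: ELSE → 420
patient=Uma: ELSE → 120
patient=Vik: ELSE → 270
patient=Xiu: triage < 2 AND bmi BETWEEN 40 AND 41 → -70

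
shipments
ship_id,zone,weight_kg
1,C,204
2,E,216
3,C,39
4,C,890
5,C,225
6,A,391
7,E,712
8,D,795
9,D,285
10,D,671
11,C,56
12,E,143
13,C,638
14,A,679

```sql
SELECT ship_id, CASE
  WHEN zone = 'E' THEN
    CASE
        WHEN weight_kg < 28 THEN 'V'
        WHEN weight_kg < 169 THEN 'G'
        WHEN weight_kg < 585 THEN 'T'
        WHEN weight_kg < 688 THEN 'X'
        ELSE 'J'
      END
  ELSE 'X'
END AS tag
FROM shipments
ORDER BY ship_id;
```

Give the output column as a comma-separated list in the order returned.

ship_id=1: zone='C' → outer ELSE → X
ship_id=2: zone='E' → inner[weight_kg < 585] → T
ship_id=3: zone='C' → outer ELSE → X
ship_id=4: zone='C' → outer ELSE → X
ship_id=5: zone='C' → outer ELSE → X
ship_id=6: zone='A' → outer ELSE → X
ship_id=7: zone='E' → inner[ELSE] → J
ship_id=8: zone='D' → outer ELSE → X
ship_id=9: zone='D' → outer ELSE → X
ship_id=10: zone='D' → outer ELSE → X
ship_id=11: zone='C' → outer ELSE → X
ship_id=12: zone='E' → inner[weight_kg < 169] → G
ship_id=13: zone='C' → outer ELSE → X
ship_id=14: zone='A' → outer ELSE → X

X, T, X, X, X, X, J, X, X, X, X, G, X, X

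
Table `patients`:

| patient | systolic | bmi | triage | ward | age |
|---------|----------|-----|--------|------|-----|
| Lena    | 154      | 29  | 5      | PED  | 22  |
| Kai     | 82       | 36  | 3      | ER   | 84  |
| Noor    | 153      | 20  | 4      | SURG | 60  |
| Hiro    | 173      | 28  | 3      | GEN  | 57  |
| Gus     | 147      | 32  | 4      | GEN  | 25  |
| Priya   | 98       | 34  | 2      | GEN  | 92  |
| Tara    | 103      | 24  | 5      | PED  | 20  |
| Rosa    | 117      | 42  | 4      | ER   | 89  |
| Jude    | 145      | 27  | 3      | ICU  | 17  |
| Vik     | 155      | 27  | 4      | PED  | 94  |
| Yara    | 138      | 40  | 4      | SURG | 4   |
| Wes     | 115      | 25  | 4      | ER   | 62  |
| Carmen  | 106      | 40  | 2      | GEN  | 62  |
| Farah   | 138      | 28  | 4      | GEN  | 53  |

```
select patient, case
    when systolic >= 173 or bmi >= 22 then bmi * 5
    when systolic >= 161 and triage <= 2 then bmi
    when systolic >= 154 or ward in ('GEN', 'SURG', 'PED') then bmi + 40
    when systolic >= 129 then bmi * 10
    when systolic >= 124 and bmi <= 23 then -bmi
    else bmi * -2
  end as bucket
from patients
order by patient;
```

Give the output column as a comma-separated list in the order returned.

patient=Carmen: systolic >= 173 or bmi >= 22 → 200
patient=Farah: systolic >= 173 or bmi >= 22 → 140
patient=Gus: systolic >= 173 or bmi >= 22 → 160
patient=Hiro: systolic >= 173 or bmi >= 22 → 140
patient=Jude: systolic >= 173 or bmi >= 22 → 135
patient=Kai: systolic >= 173 or bmi >= 22 → 180
patient=Lena: systolic >= 173 or bmi >= 22 → 145
patient=Noor: systolic >= 154 or ward in ('GEN', 'SURG', 'PED') → 60
patient=Priya: systolic >= 173 or bmi >= 22 → 170
patient=Rosa: systolic >= 173 or bmi >= 22 → 210
patient=Tara: systolic >= 173 or bmi >= 22 → 120
patient=Vik: systolic >= 173 or bmi >= 22 → 135
patient=Wes: systolic >= 173 or bmi >= 22 → 125
patient=Yara: systolic >= 173 or bmi >= 22 → 200

200, 140, 160, 140, 135, 180, 145, 60, 170, 210, 120, 135, 125, 200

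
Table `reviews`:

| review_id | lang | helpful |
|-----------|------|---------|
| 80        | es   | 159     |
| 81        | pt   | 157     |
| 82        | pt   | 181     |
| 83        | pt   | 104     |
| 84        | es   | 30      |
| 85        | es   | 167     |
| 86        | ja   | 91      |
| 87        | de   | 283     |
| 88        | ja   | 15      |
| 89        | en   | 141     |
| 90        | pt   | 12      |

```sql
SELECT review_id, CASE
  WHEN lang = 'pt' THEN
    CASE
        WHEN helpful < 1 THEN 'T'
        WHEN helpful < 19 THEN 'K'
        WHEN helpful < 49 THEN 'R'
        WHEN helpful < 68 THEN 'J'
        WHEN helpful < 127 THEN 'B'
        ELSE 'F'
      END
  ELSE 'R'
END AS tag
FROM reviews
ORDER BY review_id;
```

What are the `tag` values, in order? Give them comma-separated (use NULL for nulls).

R, F, F, B, R, R, R, R, R, R, K

review_id=80: lang='es' → outer ELSE → R
review_id=81: lang='pt' → inner[ELSE] → F
review_id=82: lang='pt' → inner[ELSE] → F
review_id=83: lang='pt' → inner[helpful < 127] → B
review_id=84: lang='es' → outer ELSE → R
review_id=85: lang='es' → outer ELSE → R
review_id=86: lang='ja' → outer ELSE → R
review_id=87: lang='de' → outer ELSE → R
review_id=88: lang='ja' → outer ELSE → R
review_id=89: lang='en' → outer ELSE → R
review_id=90: lang='pt' → inner[helpful < 19] → K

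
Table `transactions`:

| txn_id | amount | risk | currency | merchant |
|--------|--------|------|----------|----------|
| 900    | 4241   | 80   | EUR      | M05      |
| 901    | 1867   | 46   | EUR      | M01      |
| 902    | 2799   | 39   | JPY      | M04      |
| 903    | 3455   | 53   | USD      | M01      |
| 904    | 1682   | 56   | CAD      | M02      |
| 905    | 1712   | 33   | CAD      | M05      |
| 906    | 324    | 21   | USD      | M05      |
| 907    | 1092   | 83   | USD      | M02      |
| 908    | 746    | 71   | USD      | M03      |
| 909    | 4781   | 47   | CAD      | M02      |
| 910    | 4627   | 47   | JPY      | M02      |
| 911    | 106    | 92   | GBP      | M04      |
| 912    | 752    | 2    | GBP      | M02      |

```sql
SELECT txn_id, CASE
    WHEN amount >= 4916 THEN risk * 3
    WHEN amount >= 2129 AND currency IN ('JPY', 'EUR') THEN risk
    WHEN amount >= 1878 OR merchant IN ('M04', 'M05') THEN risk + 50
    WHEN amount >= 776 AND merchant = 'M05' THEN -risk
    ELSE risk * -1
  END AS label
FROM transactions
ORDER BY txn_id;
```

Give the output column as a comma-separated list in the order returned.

txn_id=900: amount >= 2129 AND currency IN ('JPY', 'EUR') → 80
txn_id=901: ELSE → -46
txn_id=902: amount >= 2129 AND currency IN ('JPY', 'EUR') → 39
txn_id=903: amount >= 1878 OR merchant IN ('M04', 'M05') → 103
txn_id=904: ELSE → -56
txn_id=905: amount >= 1878 OR merchant IN ('M04', 'M05') → 83
txn_id=906: amount >= 1878 OR merchant IN ('M04', 'M05') → 71
txn_id=907: ELSE → -83
txn_id=908: ELSE → -71
txn_id=909: amount >= 1878 OR merchant IN ('M04', 'M05') → 97
txn_id=910: amount >= 2129 AND currency IN ('JPY', 'EUR') → 47
txn_id=911: amount >= 1878 OR merchant IN ('M04', 'M05') → 142
txn_id=912: ELSE → -2

80, -46, 39, 103, -56, 83, 71, -83, -71, 97, 47, 142, -2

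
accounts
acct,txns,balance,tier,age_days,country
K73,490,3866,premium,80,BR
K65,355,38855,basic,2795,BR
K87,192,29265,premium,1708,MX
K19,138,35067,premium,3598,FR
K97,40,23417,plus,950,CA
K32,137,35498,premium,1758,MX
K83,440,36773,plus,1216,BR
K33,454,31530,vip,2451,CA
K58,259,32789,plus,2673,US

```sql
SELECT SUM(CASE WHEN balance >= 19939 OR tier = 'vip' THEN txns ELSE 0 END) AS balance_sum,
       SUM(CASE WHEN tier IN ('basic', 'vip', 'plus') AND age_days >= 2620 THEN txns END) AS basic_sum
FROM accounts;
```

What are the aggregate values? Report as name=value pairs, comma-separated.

balance_sum=2015, basic_sum=614

[balance_sum: balance >= 19939 OR tier = 'vip']
acct=K73: ✗
acct=K65: ✓ → 355
acct=K87: ✓ → 192
acct=K19: ✓ → 138
acct=K97: ✓ → 40
acct=K32: ✓ → 137
acct=K83: ✓ → 440
acct=K33: ✓ → 454
acct=K58: ✓ → 259
balance_sum = 355 + 192 + 138 + 40 + 137 + 440 + 454 + 259 = 2015
—
[basic_sum: tier IN ('basic', 'vip', 'plus') AND age_days >= 2620]
acct=K73: ✗
acct=K65: ✓ → 355
acct=K87: ✗
acct=K19: ✗
acct=K97: ✗
acct=K32: ✗
acct=K83: ✗
acct=K33: ✗
acct=K58: ✓ → 259
basic_sum = 355 + 259 = 614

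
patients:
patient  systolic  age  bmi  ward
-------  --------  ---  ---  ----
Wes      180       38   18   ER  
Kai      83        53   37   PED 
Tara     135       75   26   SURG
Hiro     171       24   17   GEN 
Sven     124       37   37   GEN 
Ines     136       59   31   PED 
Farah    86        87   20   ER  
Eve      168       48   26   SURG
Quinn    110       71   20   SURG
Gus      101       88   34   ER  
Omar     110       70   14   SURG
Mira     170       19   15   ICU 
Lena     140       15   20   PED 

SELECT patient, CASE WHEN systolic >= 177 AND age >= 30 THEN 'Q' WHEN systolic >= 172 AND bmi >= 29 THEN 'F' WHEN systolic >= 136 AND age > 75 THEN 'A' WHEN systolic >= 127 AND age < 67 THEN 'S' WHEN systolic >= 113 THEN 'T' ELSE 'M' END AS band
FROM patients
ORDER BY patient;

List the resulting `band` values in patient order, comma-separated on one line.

patient=Eve: systolic >= 127 AND age < 67 → S
patient=Farah: ELSE → M
patient=Gus: ELSE → M
patient=Hiro: systolic >= 127 AND age < 67 → S
patient=Ines: systolic >= 127 AND age < 67 → S
patient=Kai: ELSE → M
patient=Lena: systolic >= 127 AND age < 67 → S
patient=Mira: systolic >= 127 AND age < 67 → S
patient=Omar: ELSE → M
patient=Quinn: ELSE → M
patient=Sven: systolic >= 113 → T
patient=Tara: systolic >= 113 → T
patient=Wes: systolic >= 177 AND age >= 30 → Q

S, M, M, S, S, M, S, S, M, M, T, T, Q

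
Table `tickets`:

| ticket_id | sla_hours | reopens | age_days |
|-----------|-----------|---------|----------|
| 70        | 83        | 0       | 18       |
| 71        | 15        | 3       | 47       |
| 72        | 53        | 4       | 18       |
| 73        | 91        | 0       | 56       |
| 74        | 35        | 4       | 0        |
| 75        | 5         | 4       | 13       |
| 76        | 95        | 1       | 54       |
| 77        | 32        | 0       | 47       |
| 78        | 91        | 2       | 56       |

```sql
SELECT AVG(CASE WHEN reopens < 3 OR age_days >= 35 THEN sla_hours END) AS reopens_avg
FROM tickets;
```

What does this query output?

ticket_id=70: ✓ → 83
ticket_id=71: ✓ → 15
ticket_id=72: ✗
ticket_id=73: ✓ → 91
ticket_id=74: ✗
ticket_id=75: ✗
ticket_id=76: ✓ → 95
ticket_id=77: ✓ → 32
ticket_id=78: ✓ → 91
reopens_avg = (83 + 15 + 91 + 95 + 32 + 91) / 6 = 67.8333333333

67.8333333333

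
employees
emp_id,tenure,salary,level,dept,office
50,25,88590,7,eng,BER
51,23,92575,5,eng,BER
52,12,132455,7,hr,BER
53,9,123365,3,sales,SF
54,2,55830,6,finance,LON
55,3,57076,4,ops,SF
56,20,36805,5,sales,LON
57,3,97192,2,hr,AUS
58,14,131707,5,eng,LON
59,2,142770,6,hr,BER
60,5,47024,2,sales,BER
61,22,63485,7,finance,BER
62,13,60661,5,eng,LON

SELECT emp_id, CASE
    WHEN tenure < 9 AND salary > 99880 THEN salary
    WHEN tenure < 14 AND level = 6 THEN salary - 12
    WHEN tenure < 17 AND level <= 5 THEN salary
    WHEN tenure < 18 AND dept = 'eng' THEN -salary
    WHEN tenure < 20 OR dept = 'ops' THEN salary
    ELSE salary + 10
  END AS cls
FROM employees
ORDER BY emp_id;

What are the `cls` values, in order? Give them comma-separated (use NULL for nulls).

88600, 92585, 132455, 123365, 55818, 57076, 36815, 97192, 131707, 142770, 47024, 63495, 60661

emp_id=50: ELSE → 88600
emp_id=51: ELSE → 92585
emp_id=52: tenure < 20 OR dept = 'ops' → 132455
emp_id=53: tenure < 17 AND level <= 5 → 123365
emp_id=54: tenure < 14 AND level = 6 → 55818
emp_id=55: tenure < 17 AND level <= 5 → 57076
emp_id=56: ELSE → 36815
emp_id=57: tenure < 17 AND level <= 5 → 97192
emp_id=58: tenure < 17 AND level <= 5 → 131707
emp_id=59: tenure < 9 AND salary > 99880 → 142770
emp_id=60: tenure < 17 AND level <= 5 → 47024
emp_id=61: ELSE → 63495
emp_id=62: tenure < 17 AND level <= 5 → 60661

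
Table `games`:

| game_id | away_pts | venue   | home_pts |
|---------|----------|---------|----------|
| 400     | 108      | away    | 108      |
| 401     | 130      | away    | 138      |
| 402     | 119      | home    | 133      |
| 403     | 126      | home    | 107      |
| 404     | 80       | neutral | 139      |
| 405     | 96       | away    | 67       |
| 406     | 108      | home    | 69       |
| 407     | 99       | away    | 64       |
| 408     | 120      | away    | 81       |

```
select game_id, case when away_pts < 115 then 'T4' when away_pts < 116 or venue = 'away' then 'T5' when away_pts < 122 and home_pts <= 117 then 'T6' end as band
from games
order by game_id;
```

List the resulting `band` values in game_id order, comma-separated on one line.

game_id=400: away_pts < 115 → T4
game_id=401: away_pts < 116 or venue = 'away' → T5
game_id=402: (no match → NULL) → NULL
game_id=403: (no match → NULL) → NULL
game_id=404: away_pts < 115 → T4
game_id=405: away_pts < 115 → T4
game_id=406: away_pts < 115 → T4
game_id=407: away_pts < 115 → T4
game_id=408: away_pts < 116 or venue = 'away' → T5

T4, T5, NULL, NULL, T4, T4, T4, T4, T5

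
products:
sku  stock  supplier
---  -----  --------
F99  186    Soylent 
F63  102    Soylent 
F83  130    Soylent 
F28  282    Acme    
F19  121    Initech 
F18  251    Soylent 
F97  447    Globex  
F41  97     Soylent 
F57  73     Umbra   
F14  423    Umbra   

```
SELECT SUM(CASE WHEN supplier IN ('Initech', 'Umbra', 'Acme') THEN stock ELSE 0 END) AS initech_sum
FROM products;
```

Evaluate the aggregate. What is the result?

sku=F99: ✗
sku=F63: ✗
sku=F83: ✗
sku=F28: ✓ → 282
sku=F19: ✓ → 121
sku=F18: ✗
sku=F97: ✗
sku=F41: ✗
sku=F57: ✓ → 73
sku=F14: ✓ → 423
initech_sum = 282 + 121 + 73 + 423 = 899

899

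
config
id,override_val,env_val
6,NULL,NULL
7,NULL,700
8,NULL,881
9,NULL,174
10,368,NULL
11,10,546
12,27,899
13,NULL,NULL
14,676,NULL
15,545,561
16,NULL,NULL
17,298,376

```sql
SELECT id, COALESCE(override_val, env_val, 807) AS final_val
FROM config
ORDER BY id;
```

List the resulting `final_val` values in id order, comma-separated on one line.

807, 700, 881, 174, 368, 10, 27, 807, 676, 545, 807, 298

id=6: override_val=NULL, env_val=NULL, → literal 807 → 807
id=7: override_val=NULL, env_val=700 → 700
id=8: override_val=NULL, env_val=881 → 881
id=9: override_val=NULL, env_val=174 → 174
id=10: override_val=368 → 368
id=11: override_val=10 → 10
id=12: override_val=27 → 27
id=13: override_val=NULL, env_val=NULL, → literal 807 → 807
id=14: override_val=676 → 676
id=15: override_val=545 → 545
id=16: override_val=NULL, env_val=NULL, → literal 807 → 807
id=17: override_val=298 → 298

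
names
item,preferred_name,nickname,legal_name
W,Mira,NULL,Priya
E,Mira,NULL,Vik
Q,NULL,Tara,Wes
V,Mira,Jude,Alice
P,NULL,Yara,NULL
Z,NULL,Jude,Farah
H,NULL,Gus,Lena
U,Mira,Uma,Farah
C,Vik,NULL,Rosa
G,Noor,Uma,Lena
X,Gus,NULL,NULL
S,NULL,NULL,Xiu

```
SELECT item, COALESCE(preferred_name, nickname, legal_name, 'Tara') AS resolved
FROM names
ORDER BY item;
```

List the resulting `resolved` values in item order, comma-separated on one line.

Vik, Mira, Noor, Gus, Yara, Tara, Xiu, Mira, Mira, Mira, Gus, Jude

item=C: preferred_name=Vik → Vik
item=E: preferred_name=Mira → Mira
item=G: preferred_name=Noor → Noor
item=H: preferred_name=NULL, nickname=Gus → Gus
item=P: preferred_name=NULL, nickname=Yara → Yara
item=Q: preferred_name=NULL, nickname=Tara → Tara
item=S: preferred_name=NULL, nickname=NULL, legal_name=Xiu → Xiu
item=U: preferred_name=Mira → Mira
item=V: preferred_name=Mira → Mira
item=W: preferred_name=Mira → Mira
item=X: preferred_name=Gus → Gus
item=Z: preferred_name=NULL, nickname=Jude → Jude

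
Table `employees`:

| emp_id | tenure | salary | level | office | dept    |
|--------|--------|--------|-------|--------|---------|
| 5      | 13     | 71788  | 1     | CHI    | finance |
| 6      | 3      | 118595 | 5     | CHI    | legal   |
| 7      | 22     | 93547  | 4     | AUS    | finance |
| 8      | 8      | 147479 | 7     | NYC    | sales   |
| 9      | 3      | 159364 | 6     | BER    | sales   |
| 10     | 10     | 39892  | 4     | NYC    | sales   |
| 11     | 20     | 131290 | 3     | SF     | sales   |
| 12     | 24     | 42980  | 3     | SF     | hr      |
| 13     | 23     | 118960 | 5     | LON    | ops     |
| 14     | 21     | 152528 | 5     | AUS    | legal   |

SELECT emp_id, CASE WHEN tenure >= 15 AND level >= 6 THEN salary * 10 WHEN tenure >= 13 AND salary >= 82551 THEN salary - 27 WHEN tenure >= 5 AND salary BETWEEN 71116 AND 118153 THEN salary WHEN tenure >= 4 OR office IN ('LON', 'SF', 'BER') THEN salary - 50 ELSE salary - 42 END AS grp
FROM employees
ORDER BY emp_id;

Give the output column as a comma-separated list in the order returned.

emp_id=5: tenure >= 5 AND salary BETWEEN 71116 AND 118153 → 71788
emp_id=6: ELSE → 118553
emp_id=7: tenure >= 13 AND salary >= 82551 → 93520
emp_id=8: tenure >= 4 OR office IN ('LON', 'SF', 'BER') → 147429
emp_id=9: tenure >= 4 OR office IN ('LON', 'SF', 'BER') → 159314
emp_id=10: tenure >= 4 OR office IN ('LON', 'SF', 'BER') → 39842
emp_id=11: tenure >= 13 AND salary >= 82551 → 131263
emp_id=12: tenure >= 4 OR office IN ('LON', 'SF', 'BER') → 42930
emp_id=13: tenure >= 13 AND salary >= 82551 → 118933
emp_id=14: tenure >= 13 AND salary >= 82551 → 152501

71788, 118553, 93520, 147429, 159314, 39842, 131263, 42930, 118933, 152501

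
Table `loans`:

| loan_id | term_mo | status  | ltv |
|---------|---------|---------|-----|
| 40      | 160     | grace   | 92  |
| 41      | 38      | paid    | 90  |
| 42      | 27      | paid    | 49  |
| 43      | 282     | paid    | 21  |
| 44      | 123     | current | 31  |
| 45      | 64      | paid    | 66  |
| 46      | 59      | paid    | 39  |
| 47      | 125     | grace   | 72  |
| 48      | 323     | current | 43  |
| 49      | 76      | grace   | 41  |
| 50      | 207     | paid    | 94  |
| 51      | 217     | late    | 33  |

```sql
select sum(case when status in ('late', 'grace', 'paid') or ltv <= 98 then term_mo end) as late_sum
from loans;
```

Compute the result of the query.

1701

loan_id=40: ✓ → 160
loan_id=41: ✓ → 38
loan_id=42: ✓ → 27
loan_id=43: ✓ → 282
loan_id=44: ✓ → 123
loan_id=45: ✓ → 64
loan_id=46: ✓ → 59
loan_id=47: ✓ → 125
loan_id=48: ✓ → 323
loan_id=49: ✓ → 76
loan_id=50: ✓ → 207
loan_id=51: ✓ → 217
late_sum = 160 + 38 + 27 + 282 + 123 + 64 + 59 + 125 + 323 + 76 + 207 + 217 = 1701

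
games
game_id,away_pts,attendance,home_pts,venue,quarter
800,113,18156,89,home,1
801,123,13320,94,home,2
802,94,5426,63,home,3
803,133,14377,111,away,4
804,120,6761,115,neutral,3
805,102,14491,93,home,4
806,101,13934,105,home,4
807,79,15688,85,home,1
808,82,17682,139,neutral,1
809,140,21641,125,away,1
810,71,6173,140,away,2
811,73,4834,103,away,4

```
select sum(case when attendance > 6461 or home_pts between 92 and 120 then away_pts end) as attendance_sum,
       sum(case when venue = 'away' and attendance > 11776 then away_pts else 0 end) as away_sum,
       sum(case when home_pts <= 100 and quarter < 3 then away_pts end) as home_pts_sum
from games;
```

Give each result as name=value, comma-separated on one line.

attendance_sum=1066, away_sum=273, home_pts_sum=315

[attendance_sum: attendance > 6461 or home_pts between 92 and 120]
game_id=800: ✓ → 113
game_id=801: ✓ → 123
game_id=802: ✗
game_id=803: ✓ → 133
game_id=804: ✓ → 120
game_id=805: ✓ → 102
game_id=806: ✓ → 101
game_id=807: ✓ → 79
game_id=808: ✓ → 82
game_id=809: ✓ → 140
game_id=810: ✗
game_id=811: ✓ → 73
attendance_sum = 113 + 123 + 133 + 120 + 102 + 101 + 79 + 82 + 140 + 73 = 1066
—
[away_sum: venue = 'away' and attendance > 11776]
game_id=800: ✗
game_id=801: ✗
game_id=802: ✗
game_id=803: ✓ → 133
game_id=804: ✗
game_id=805: ✗
game_id=806: ✗
game_id=807: ✗
game_id=808: ✗
game_id=809: ✓ → 140
game_id=810: ✗
game_id=811: ✗
away_sum = 133 + 140 = 273
—
[home_pts_sum: home_pts <= 100 and quarter < 3]
game_id=800: ✓ → 113
game_id=801: ✓ → 123
game_id=802: ✗
game_id=803: ✗
game_id=804: ✗
game_id=805: ✗
game_id=806: ✗
game_id=807: ✓ → 79
game_id=808: ✗
game_id=809: ✗
game_id=810: ✗
game_id=811: ✗
home_pts_sum = 113 + 123 + 79 = 315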